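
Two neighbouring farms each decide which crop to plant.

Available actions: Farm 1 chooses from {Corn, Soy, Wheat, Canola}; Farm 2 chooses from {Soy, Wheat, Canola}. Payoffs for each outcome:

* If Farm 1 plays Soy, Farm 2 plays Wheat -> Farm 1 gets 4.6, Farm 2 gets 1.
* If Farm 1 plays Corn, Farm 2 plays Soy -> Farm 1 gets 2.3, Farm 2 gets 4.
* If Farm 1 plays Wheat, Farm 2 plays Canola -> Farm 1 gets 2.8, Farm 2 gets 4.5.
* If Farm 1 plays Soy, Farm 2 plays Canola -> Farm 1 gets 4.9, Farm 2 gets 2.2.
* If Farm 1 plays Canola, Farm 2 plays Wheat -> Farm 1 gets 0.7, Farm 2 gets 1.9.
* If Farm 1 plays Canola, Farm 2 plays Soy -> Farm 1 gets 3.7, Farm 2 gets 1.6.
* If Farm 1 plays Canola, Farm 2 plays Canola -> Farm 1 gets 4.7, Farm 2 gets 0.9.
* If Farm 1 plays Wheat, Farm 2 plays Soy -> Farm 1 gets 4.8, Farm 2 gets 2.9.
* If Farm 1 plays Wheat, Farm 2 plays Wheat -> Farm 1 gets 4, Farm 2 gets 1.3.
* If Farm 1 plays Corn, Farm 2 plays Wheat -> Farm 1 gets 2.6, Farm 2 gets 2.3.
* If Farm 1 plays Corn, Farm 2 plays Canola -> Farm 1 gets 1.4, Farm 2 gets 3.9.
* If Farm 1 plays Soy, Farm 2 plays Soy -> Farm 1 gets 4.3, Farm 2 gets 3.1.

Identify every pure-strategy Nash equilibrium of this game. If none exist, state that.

Farm 1 against Soy: payoffs 2.3, 4.3, 4.8, 3.7 → best response Wheat.
Farm 1 against Wheat: payoffs 2.6, 4.6, 4, 0.7 → best response Soy.
Farm 1 against Canola: payoffs 1.4, 4.9, 2.8, 4.7 → best response Soy.
Farm 2 against Corn: payoffs 4, 2.3, 3.9 → best response Soy.
Farm 2 against Soy: payoffs 3.1, 1, 2.2 → best response Soy.
Farm 2 against Wheat: payoffs 2.9, 1.3, 4.5 → best response Canola.
Farm 2 against Canola: payoffs 1.6, 1.9, 0.9 → best response Wheat.
No profile is a mutual best response for all players.

There is no pure-strategy Nash equilibrium.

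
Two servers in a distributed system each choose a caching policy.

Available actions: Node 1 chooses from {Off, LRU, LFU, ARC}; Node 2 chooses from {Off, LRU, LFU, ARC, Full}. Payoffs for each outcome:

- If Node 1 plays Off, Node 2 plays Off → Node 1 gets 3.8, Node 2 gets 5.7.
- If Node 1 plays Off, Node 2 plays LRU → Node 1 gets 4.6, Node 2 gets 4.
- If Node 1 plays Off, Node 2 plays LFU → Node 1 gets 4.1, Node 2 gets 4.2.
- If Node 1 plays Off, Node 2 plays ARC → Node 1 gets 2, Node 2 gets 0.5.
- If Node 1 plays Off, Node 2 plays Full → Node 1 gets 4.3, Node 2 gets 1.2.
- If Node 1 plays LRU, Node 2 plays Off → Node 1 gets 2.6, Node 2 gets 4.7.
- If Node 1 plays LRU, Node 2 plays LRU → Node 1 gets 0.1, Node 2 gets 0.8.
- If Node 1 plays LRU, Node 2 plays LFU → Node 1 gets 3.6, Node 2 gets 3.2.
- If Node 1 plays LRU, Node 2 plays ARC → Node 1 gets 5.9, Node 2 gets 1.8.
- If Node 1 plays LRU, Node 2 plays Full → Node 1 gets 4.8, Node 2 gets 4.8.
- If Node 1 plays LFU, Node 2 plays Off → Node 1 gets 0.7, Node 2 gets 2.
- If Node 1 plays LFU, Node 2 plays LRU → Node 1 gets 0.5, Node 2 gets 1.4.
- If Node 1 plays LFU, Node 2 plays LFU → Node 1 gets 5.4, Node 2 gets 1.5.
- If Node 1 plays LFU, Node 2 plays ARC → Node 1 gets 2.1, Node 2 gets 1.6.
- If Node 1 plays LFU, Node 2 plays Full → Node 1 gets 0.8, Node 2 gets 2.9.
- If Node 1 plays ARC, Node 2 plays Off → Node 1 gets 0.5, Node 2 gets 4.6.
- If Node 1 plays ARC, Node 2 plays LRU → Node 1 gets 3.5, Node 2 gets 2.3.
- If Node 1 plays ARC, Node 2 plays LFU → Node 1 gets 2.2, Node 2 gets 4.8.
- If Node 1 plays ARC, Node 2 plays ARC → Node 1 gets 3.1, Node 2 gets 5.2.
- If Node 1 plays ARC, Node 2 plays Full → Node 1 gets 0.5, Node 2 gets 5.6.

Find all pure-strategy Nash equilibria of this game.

Pure-strategy Nash equilibria: (Off, Off); (LRU, Full)

Node 1 against Off: payoffs 3.8, 2.6, 0.7, 0.5 → best response Off.
Node 1 against LRU: payoffs 4.6, 0.1, 0.5, 3.5 → best response Off.
Node 1 against LFU: payoffs 4.1, 3.6, 5.4, 2.2 → best response LFU.
Node 1 against ARC: payoffs 2, 5.9, 2.1, 3.1 → best response LRU.
Node 1 against Full: payoffs 4.3, 4.8, 0.8, 0.5 → best response LRU.
Node 2 against Off: payoffs 5.7, 4, 4.2, 0.5, 1.2 → best response Off.
Node 2 against LRU: payoffs 4.7, 0.8, 3.2, 1.8, 4.8 → best response Full.
Node 2 against LFU: payoffs 2, 1.4, 1.5, 1.6, 2.9 → best response Full.
Node 2 against ARC: payoffs 4.6, 2.3, 4.8, 5.2, 5.6 → best response Full.
Mutual best responses: (Off, Off); (LRU, Full).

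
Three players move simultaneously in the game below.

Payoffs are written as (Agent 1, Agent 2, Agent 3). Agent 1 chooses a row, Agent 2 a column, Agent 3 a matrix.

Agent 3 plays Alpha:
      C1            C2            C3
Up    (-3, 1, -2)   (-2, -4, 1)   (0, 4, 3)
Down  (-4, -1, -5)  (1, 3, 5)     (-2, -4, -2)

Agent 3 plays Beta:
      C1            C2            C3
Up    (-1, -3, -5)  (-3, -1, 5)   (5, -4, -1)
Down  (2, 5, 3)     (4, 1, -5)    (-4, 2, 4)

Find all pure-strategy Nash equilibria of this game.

The pure Nash equilibria are (Up, C3, Alpha) and (Down, C1, Beta) and (Down, C2, Alpha).

Agent 1 against (C1, Alpha): payoffs -3, -4 → best response Up.
Agent 1 against (C1, Beta): payoffs -1, 2 → best response Down.
Agent 1 against (C2, Alpha): payoffs -2, 1 → best response Down.
Agent 1 against (C2, Beta): payoffs -3, 4 → best response Down.
Agent 1 against (C3, Alpha): payoffs 0, -2 → best response Up.
Agent 1 against (C3, Beta): payoffs 5, -4 → best response Up.
Agent 2 against (Up, Alpha): payoffs 1, -4, 4 → best response C3.
Agent 2 against (Up, Beta): payoffs -3, -1, -4 → best response C2.
Agent 2 against (Down, Alpha): payoffs -1, 3, -4 → best response C2.
Agent 2 against (Down, Beta): payoffs 5, 1, 2 → best response C1.
Agent 3 against (Up, C1): payoffs -2, -5 → best response Alpha.
Agent 3 against (Up, C2): payoffs 1, 5 → best response Beta.
Agent 3 against (Up, C3): payoffs 3, -1 → best response Alpha.
Agent 3 against (Down, C1): payoffs -5, 3 → best response Beta.
Agent 3 against (Down, C2): payoffs 5, -5 → best response Alpha.
Agent 3 against (Down, C3): payoffs -2, 4 → best response Beta.
Mutual best responses: (Up, C3, Alpha); (Down, C1, Beta); (Down, C2, Alpha).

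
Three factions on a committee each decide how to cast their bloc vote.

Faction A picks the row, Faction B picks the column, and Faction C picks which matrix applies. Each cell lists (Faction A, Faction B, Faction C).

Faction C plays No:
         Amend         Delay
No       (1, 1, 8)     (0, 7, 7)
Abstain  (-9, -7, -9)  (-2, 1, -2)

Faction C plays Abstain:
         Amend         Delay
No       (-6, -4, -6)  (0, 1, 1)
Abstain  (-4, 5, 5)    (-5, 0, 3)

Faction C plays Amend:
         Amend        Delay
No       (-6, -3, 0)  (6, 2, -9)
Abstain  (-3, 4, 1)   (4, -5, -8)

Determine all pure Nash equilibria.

Check each profile: it is a Nash equilibrium iff no player can strictly gain by switching unilaterally.
(No, Amend, No): Faction B can switch to Delay (1 → 7). Not NE.
(No, Amend, Abstain): Faction A can switch to Abstain (-6 → -4). Not NE.
(No, Amend, Amend): Faction A can switch to Abstain (-6 → -3). Not NE.
(No, Delay, No): Faction A gets 0, best alternative -2; Faction B gets 7, best alternative 1; Faction C gets 7, best alternative 1. No profitable deviation — NE.
(No, Delay, Abstain): Faction C can switch to No (1 → 7). Not NE.
(No, Delay, Amend): Faction C can switch to No (-9 → 7). Not NE.
(Abstain, Amend, No): Faction A can switch to No (-9 → 1). Not NE.
(Abstain, Amend, Abstain): Faction A gets -4, best alternative -6; Faction B gets 5, best alternative 0; Faction C gets 5, best alternative 1. No profitable deviation — NE.
(Abstain, Amend, Amend): Faction C can switch to Abstain (1 → 5). Not NE.
(Abstain, Delay, No): Faction A can switch to No (-2 → 0). Not NE.
(The remaining 2 profiles each have a profitable deviation by the same check.)

The pure Nash equilibria are (No, Delay, No); (Abstain, Amend, Abstain).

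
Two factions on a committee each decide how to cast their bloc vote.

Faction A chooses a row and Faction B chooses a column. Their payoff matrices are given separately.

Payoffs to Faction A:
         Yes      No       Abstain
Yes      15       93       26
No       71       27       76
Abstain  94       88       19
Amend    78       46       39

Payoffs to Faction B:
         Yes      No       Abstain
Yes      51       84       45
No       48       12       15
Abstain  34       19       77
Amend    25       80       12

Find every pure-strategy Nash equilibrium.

Mark each player's best response to every combination of opponents' strategies; a profile where every player is best-responding is a pure Nash equilibrium.
Faction A against Yes: payoffs 15, 71, 94, 78 → best response Abstain.
Faction A against No: payoffs 93, 27, 88, 46 → best response Yes.
Faction A against Abstain: payoffs 26, 76, 19, 39 → best response No.
Faction B against Yes: payoffs 51, 84, 45 → best response No.
Faction B against No: payoffs 48, 12, 15 → best response Yes.
Faction B against Abstain: payoffs 34, 19, 77 → best response Abstain.
Faction B against Amend: payoffs 25, 80, 12 → best response No.
Mutual best responses: (Yes, No).

The unique pure-strategy Nash equilibrium is (Yes, No).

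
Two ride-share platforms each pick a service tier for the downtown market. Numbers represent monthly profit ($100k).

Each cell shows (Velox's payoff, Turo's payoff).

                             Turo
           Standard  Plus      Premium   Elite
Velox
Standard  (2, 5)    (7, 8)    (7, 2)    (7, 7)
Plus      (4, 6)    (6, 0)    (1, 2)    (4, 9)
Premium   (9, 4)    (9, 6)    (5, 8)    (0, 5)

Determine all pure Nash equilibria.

For each player, find the best response to each opponent profile; mutual best responses are the pure NE.
Velox against Standard: payoffs 2, 4, 9 → best response Premium.
Velox against Plus: payoffs 7, 6, 9 → best response Premium.
Velox against Premium: payoffs 7, 1, 5 → best response Standard.
Velox against Elite: payoffs 7, 4, 0 → best response Standard.
Turo against Standard: payoffs 5, 8, 2, 7 → best response Plus.
Turo against Plus: payoffs 6, 0, 2, 9 → best response Elite.
Turo against Premium: payoffs 4, 6, 8, 5 → best response Premium.
No profile is a mutual best response for all players.

No pure-strategy Nash equilibrium.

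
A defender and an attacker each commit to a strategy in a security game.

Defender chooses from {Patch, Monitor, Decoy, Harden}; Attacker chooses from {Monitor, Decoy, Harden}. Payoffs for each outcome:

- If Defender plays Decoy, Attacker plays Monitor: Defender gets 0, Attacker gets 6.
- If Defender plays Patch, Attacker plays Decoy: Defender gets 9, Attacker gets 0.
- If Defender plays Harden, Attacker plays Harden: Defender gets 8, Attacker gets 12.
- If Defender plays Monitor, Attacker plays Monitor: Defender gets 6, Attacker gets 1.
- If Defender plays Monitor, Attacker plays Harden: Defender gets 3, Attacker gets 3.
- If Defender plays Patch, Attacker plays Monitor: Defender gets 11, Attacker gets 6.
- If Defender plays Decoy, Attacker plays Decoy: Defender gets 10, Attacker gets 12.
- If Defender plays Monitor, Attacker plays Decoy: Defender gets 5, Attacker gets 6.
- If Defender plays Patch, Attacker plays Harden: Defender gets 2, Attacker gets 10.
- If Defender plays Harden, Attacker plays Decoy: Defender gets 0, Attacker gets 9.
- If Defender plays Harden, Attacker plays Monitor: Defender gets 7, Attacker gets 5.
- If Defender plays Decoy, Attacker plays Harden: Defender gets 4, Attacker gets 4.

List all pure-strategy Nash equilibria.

Defender against Monitor: payoffs 11, 6, 0, 7 → best response Patch.
Defender against Decoy: payoffs 9, 5, 10, 0 → best response Decoy.
Defender against Harden: payoffs 2, 3, 4, 8 → best response Harden.
Attacker against Patch: payoffs 6, 0, 10 → best response Harden.
Attacker against Monitor: payoffs 1, 6, 3 → best response Decoy.
Attacker against Decoy: payoffs 6, 12, 4 → best response Decoy.
Attacker against Harden: payoffs 5, 9, 12 → best response Harden.
Mutual best responses: (Decoy, Decoy); (Harden, Harden).

Pure-strategy Nash equilibria: (Decoy, Decoy), (Harden, Harden)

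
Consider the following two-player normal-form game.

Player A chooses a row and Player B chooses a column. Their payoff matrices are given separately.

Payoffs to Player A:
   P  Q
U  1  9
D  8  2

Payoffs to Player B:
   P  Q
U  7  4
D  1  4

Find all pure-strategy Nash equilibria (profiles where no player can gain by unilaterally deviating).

none

For each player, find the best response to each opponent profile; mutual best responses are the pure NE.
Player A against P: payoffs 1, 8 → best response D.
Player A against Q: payoffs 9, 2 → best response U.
Player B against U: payoffs 7, 4 → best response P.
Player B against D: payoffs 1, 4 → best response Q.
No profile is a mutual best response for all players.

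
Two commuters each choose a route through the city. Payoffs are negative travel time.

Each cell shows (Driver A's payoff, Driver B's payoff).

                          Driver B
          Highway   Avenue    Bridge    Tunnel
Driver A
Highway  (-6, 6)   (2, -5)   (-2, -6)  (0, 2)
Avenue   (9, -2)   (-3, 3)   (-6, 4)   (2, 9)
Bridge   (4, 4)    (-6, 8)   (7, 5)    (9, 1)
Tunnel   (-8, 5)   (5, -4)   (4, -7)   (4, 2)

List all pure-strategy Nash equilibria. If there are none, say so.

This game has no pure Nash equilibrium.

For each strategy profile, look for a profitable unilateral deviation.
(Highway, Highway): Driver A can switch to Avenue (-6 → 9). Not NE.
(Highway, Avenue): Driver A can switch to Tunnel (2 → 5). Not NE.
(Highway, Bridge): Driver A can switch to Bridge (-2 → 7). Not NE.
(Highway, Tunnel): Driver A can switch to Avenue (0 → 2). Not NE.
(Avenue, Highway): Driver B can switch to Avenue (-2 → 3). Not NE.
(Avenue, Avenue): Driver A can switch to Highway (-3 → 2). Not NE.
(The remaining 10 profiles each have a profitable deviation by the same check.)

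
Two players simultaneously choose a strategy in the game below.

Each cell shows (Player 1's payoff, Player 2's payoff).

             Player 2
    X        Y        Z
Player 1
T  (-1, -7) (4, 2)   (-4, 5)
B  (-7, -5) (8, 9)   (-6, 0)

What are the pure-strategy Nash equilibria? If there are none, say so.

For each player, find the best response to each opponent profile; mutual best responses are the pure NE.
Player 1 against X: payoffs -1, -7 → best response T.
Player 1 against Y: payoffs 4, 8 → best response B.
Player 1 against Z: payoffs -4, -6 → best response T.
Player 2 against T: payoffs -7, 2, 5 → best response Z.
Player 2 against B: payoffs -5, 9, 0 → best response Y.
Mutual best responses: (T, Z); (B, Y).

The pure Nash equilibria are (T, Z), (B, Y).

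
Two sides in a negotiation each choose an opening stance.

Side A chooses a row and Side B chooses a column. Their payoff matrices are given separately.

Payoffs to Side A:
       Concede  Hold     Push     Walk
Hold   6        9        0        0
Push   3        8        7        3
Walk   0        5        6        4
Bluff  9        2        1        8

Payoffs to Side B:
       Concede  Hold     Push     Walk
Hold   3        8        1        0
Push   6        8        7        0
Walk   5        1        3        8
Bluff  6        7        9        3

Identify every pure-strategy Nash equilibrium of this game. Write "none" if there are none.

(Hold, Concede): Side A can switch to Bluff (6 → 9). Not NE.
(Hold, Hold): Side A gets 9, best alternative 8; Side B gets 8, best alternative 3. No profitable deviation — NE.
(Hold, Push): Side A can switch to Push (0 → 7). Not NE.
(Hold, Walk): Side A can switch to Push (0 → 3). Not NE.
(Push, Concede): Side A can switch to Hold (3 → 6). Not NE.
(Push, Hold): Side A can switch to Hold (8 → 9). Not NE.
(Push, Push): Side B can switch to Hold (7 → 8). Not NE.
(Push, Walk): Side A can switch to Walk (3 → 4). Not NE.
(Walk, Concede): Side A can switch to Hold (0 → 6). Not NE.
(The remaining 7 profiles each have a profitable deviation by the same check.)

Pure NE: (Hold, Hold)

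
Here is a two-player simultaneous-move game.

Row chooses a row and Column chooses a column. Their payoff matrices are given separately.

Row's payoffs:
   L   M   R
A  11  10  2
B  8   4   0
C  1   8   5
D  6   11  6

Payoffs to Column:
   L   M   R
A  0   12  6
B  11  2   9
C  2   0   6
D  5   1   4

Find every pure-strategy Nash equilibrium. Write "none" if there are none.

none

Row against L: payoffs 11, 8, 1, 6 → best response A.
Row against M: payoffs 10, 4, 8, 11 → best response D.
Row against R: payoffs 2, 0, 5, 6 → best response D.
Column against A: payoffs 0, 12, 6 → best response M.
Column against B: payoffs 11, 2, 9 → best response L.
Column against C: payoffs 2, 0, 6 → best response R.
Column against D: payoffs 5, 1, 4 → best response L.
No profile is a mutual best response for all players.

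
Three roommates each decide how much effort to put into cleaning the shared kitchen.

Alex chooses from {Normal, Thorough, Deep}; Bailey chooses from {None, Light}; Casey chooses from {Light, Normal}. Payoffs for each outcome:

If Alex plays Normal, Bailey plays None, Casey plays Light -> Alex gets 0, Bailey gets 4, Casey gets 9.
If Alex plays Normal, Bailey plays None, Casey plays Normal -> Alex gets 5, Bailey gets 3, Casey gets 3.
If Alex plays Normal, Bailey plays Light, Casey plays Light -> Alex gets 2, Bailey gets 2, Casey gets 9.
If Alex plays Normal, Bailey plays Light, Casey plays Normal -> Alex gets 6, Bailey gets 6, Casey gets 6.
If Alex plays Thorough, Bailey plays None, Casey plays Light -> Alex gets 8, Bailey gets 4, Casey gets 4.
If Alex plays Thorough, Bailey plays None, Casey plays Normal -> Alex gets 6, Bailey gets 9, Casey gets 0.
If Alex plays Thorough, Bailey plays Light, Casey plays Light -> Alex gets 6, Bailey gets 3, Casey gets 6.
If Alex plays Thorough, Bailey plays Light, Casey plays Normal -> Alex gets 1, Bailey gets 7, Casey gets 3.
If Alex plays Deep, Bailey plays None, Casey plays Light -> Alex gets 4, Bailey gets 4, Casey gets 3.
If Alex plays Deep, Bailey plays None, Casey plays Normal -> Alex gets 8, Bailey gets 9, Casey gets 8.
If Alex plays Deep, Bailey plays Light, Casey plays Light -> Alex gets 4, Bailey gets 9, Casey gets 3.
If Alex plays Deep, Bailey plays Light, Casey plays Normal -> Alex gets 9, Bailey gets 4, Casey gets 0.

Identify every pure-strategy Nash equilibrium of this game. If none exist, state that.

Alex against (None, Light): payoffs 0, 8, 4 → best response Thorough.
Alex against (None, Normal): payoffs 5, 6, 8 → best response Deep.
Alex against (Light, Light): payoffs 2, 6, 4 → best response Thorough.
Alex against (Light, Normal): payoffs 6, 1, 9 → best response Deep.
Bailey against (Normal, Light): payoffs 4, 2 → best response None.
Bailey against (Normal, Normal): payoffs 3, 6 → best response Light.
Bailey against (Thorough, Light): payoffs 4, 3 → best response None.
Bailey against (Thorough, Normal): payoffs 9, 7 → best response None.
Bailey against (Deep, Light): payoffs 4, 9 → best response Light.
Bailey against (Deep, Normal): payoffs 9, 4 → best response None.
Casey against (Normal, None): payoffs 9, 3 → best response Light.
Casey against (Normal, Light): payoffs 9, 6 → best response Light.
Casey against (Thorough, None): payoffs 4, 0 → best response Light.
Casey against (Thorough, Light): payoffs 6, 3 → best response Light.
Casey against (Deep, None): payoffs 3, 8 → best response Normal.
Casey against (Deep, Light): payoffs 3, 0 → best response Light.
Mutual best responses: (Thorough, None, Light); (Deep, None, Normal).

Pure-strategy Nash equilibria: (Thorough, None, Light) and (Deep, None, Normal)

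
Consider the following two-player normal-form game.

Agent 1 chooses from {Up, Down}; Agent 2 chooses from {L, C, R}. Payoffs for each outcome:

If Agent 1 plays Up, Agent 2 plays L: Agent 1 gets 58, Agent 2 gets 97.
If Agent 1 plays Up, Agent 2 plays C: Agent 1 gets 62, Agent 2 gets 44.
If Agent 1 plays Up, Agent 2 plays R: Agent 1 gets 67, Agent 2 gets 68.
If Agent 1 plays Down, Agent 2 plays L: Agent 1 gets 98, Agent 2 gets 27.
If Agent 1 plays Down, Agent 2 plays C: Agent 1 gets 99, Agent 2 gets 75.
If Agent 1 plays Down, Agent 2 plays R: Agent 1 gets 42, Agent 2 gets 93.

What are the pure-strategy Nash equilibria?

There is no pure-strategy Nash equilibrium.

Agent 1 against L: payoffs 58, 98 → best response Down.
Agent 1 against C: payoffs 62, 99 → best response Down.
Agent 1 against R: payoffs 67, 42 → best response Up.
Agent 2 against Up: payoffs 97, 44, 68 → best response L.
Agent 2 against Down: payoffs 27, 75, 93 → best response R.
No profile is a mutual best response for all players.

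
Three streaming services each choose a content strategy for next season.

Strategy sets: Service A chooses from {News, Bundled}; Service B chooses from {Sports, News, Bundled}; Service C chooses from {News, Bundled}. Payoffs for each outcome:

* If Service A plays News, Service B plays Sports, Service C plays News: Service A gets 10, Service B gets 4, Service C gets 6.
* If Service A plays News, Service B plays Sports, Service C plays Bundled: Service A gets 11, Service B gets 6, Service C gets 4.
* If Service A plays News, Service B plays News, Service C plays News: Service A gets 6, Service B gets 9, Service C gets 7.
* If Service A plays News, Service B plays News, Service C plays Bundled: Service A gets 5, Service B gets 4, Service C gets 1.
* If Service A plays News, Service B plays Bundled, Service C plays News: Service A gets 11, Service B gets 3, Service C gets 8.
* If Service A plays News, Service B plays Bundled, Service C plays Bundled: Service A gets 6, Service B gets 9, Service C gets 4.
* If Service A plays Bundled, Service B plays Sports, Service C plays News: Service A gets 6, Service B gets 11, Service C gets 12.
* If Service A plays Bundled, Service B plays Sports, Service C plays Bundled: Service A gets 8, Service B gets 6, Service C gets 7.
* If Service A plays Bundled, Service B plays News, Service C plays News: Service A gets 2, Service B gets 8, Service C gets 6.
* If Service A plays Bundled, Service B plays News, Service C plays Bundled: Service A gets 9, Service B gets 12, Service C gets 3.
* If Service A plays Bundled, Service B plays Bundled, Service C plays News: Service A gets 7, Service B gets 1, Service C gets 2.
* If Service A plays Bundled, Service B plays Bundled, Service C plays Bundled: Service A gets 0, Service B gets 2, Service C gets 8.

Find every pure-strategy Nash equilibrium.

(News, News, News)

(News, Sports, News): Service B can switch to News (4 → 9). Not NE.
(News, Sports, Bundled): Service B can switch to Bundled (6 → 9). Not NE.
(News, News, News): Service A gets 6, best alternative 2; Service B gets 9, best alternative 4; Service C gets 7, best alternative 1. No profitable deviation — NE.
(News, News, Bundled): Service A can switch to Bundled (5 → 9). Not NE.
(News, Bundled, News): Service B can switch to Sports (3 → 4). Not NE.
(News, Bundled, Bundled): Service C can switch to News (4 → 8). Not NE.
(Bundled, Sports, News): Service A can switch to News (6 → 10). Not NE.
(Bundled, Sports, Bundled): Service A can switch to News (8 → 11). Not NE.
(Bundled, News, News): Service A can switch to News (2 → 6). Not NE.
(Bundled, News, Bundled): Service C can switch to News (3 → 6). Not NE.
(Bundled, Bundled, News): Service A can switch to News (7 → 11). Not NE.
(Bundled, Bundled, Bundled): Service A can switch to News (0 → 6). Not NE.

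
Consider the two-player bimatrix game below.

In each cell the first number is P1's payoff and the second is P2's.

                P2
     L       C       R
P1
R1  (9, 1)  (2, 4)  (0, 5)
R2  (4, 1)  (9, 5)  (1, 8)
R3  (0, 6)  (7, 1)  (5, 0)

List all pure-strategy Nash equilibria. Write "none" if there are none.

none

For each player, find the best response to each opponent profile; mutual best responses are the pure NE.
P1 against L: payoffs 9, 4, 0 → best response R1.
P1 against C: payoffs 2, 9, 7 → best response R2.
P1 against R: payoffs 0, 1, 5 → best response R3.
P2 against R1: payoffs 1, 4, 5 → best response R.
P2 against R2: payoffs 1, 5, 8 → best response R.
P2 against R3: payoffs 6, 1, 0 → best response L.
No profile is a mutual best response for all players.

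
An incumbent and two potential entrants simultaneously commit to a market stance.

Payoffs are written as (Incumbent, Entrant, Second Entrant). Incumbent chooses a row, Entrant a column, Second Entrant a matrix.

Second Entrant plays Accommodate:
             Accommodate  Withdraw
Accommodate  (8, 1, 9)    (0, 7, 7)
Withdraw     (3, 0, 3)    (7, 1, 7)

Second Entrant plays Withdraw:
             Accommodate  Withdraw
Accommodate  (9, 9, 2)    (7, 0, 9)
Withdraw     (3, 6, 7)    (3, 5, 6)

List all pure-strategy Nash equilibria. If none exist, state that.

For each player, find the best response to each opponent profile; mutual best responses are the pure NE.
Incumbent against (Accommodate, Accommodate): payoffs 8, 3 → best response Accommodate.
Incumbent against (Accommodate, Withdraw): payoffs 9, 3 → best response Accommodate.
Incumbent against (Withdraw, Accommodate): payoffs 0, 7 → best response Withdraw.
Incumbent against (Withdraw, Withdraw): payoffs 7, 3 → best response Accommodate.
Entrant against (Accommodate, Accommodate): payoffs 1, 7 → best response Withdraw.
Entrant against (Accommodate, Withdraw): payoffs 9, 0 → best response Accommodate.
Entrant against (Withdraw, Accommodate): payoffs 0, 1 → best response Withdraw.
Entrant against (Withdraw, Withdraw): payoffs 6, 5 → best response Accommodate.
Second Entrant against (Accommodate, Accommodate): payoffs 9, 2 → best response Accommodate.
Second Entrant against (Accommodate, Withdraw): payoffs 7, 9 → best response Withdraw.
Second Entrant against (Withdraw, Accommodate): payoffs 3, 7 → best response Withdraw.
Second Entrant against (Withdraw, Withdraw): payoffs 7, 6 → best response Accommodate.
Mutual best responses: (Withdraw, Withdraw, Accommodate).

Pure NE: (Withdraw, Withdraw, Accommodate)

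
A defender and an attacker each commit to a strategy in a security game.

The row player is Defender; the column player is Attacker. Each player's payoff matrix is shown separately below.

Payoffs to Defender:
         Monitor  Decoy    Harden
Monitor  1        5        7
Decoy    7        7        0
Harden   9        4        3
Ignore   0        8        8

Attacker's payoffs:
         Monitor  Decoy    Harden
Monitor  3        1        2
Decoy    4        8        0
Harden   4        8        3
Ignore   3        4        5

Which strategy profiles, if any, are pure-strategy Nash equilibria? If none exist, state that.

(Ignore, Harden)

(Monitor, Monitor): Defender can switch to Decoy (1 → 7). Not NE.
(Monitor, Decoy): Defender can switch to Decoy (5 → 7). Not NE.
(Monitor, Harden): Defender can switch to Ignore (7 → 8). Not NE.
(Decoy, Monitor): Defender can switch to Harden (7 → 9). Not NE.
(Decoy, Decoy): Defender can switch to Ignore (7 → 8). Not NE.
(Decoy, Harden): Defender can switch to Monitor (0 → 7). Not NE.
(Ignore, Harden): Defender gets 8, best alternative 7; Attacker gets 5, best alternative 4. No profitable deviation — NE.
(The remaining 5 profiles each have a profitable deviation by the same check.)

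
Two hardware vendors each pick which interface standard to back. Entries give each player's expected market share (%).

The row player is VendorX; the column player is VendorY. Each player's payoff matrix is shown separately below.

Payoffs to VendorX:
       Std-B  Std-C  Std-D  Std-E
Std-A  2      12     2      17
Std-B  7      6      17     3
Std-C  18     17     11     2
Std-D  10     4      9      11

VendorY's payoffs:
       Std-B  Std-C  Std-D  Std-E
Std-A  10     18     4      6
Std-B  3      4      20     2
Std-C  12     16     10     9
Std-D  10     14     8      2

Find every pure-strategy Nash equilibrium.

(Std-A, Std-B): VendorX can switch to Std-B (2 → 7). Not NE.
(Std-A, Std-C): VendorX can switch to Std-C (12 → 17). Not NE.
(Std-A, Std-D): VendorX can switch to Std-B (2 → 17). Not NE.
(Std-A, Std-E): VendorY can switch to Std-B (6 → 10). Not NE.
(Std-B, Std-B): VendorX can switch to Std-C (7 → 18). Not NE.
(Std-B, Std-C): VendorX can switch to Std-A (6 → 12). Not NE.
(Std-B, Std-D): VendorX gets 17, best alternative 11; VendorY gets 20, best alternative 4. No profitable deviation — NE.
(Std-B, Std-E): VendorX can switch to Std-A (3 → 17). Not NE.
(Std-C, Std-B): VendorY can switch to Std-C (12 → 16). Not NE.
(Std-C, Std-C): VendorX gets 17, best alternative 12; VendorY gets 16, best alternative 12. No profitable deviation — NE.
(Std-C, Std-D): VendorX can switch to Std-B (11 → 17). Not NE.
(Std-C, Std-E): VendorX can switch to Std-A (2 → 17). Not NE.
(The remaining 4 profiles each have a profitable deviation by the same check.)

The pure Nash equilibria are (Std-B, Std-D); (Std-C, Std-C).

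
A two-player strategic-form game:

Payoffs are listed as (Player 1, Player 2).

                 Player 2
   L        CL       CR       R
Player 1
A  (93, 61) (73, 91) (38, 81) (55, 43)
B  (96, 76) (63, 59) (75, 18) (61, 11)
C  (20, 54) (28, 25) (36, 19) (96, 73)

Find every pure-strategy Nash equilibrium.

(A, CL); (B, L); (C, R)

Player 1 against L: payoffs 93, 96, 20 → best response B.
Player 1 against CL: payoffs 73, 63, 28 → best response A.
Player 1 against CR: payoffs 38, 75, 36 → best response B.
Player 1 against R: payoffs 55, 61, 96 → best response C.
Player 2 against A: payoffs 61, 91, 81, 43 → best response CL.
Player 2 against B: payoffs 76, 59, 18, 11 → best response L.
Player 2 against C: payoffs 54, 25, 19, 73 → best response R.
Mutual best responses: (A, CL); (B, L); (C, R).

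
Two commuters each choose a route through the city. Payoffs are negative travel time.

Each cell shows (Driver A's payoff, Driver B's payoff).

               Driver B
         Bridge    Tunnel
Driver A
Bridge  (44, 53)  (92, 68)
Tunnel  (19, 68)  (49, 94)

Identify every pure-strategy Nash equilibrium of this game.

Driver A against Bridge: payoffs 44, 19 → best response Bridge.
Driver A against Tunnel: payoffs 92, 49 → best response Bridge.
Driver B against Bridge: payoffs 53, 68 → best response Tunnel.
Driver B against Tunnel: payoffs 68, 94 → best response Tunnel.
Mutual best responses: (Bridge, Tunnel).

(Bridge, Tunnel)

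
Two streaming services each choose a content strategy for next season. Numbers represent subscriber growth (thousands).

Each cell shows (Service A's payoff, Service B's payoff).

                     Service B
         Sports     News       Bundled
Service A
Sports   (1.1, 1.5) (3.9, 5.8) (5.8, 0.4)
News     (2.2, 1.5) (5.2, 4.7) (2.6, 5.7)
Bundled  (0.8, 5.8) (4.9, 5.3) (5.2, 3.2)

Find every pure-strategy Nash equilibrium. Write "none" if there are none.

Check each profile: it is a Nash equilibrium iff no player can strictly gain by switching unilaterally.
(Sports, Sports): Service A can switch to News (1.1 → 2.2). Not NE.
(Sports, News): Service A can switch to News (3.9 → 5.2). Not NE.
(Sports, Bundled): Service B can switch to Sports (0.4 → 1.5). Not NE.
(News, Sports): Service B can switch to News (1.5 → 4.7). Not NE.
(News, News): Service B can switch to Bundled (4.7 → 5.7). Not NE.
(News, Bundled): Service A can switch to Sports (2.6 → 5.8). Not NE.
(The remaining 3 profiles each have a profitable deviation by the same check.)

No pure-strategy Nash equilibrium.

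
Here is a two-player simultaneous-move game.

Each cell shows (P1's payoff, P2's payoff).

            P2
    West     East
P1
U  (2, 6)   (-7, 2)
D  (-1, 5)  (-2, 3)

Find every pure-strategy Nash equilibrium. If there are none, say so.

For each strategy profile, look for a profitable unilateral deviation.
(U, West): P1 gets 2, best alternative -1; P2 gets 6, best alternative 2. No profitable deviation — NE.
(U, East): P1 can switch to D (-7 → -2). Not NE.
(D, West): P1 can switch to U (-1 → 2). Not NE.
(D, East): P2 can switch to West (3 → 5). Not NE.

The unique pure-strategy Nash equilibrium is (U, West).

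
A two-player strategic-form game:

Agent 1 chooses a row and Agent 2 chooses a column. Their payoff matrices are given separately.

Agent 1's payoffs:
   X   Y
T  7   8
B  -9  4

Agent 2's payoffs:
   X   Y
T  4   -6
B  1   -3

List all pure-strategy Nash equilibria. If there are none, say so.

Agent 1 against X: payoffs 7, -9 → best response T.
Agent 1 against Y: payoffs 8, 4 → best response T.
Agent 2 against T: payoffs 4, -6 → best response X.
Agent 2 against B: payoffs 1, -3 → best response X.
Mutual best responses: (T, X).

The unique pure-strategy Nash equilibrium is (T, X).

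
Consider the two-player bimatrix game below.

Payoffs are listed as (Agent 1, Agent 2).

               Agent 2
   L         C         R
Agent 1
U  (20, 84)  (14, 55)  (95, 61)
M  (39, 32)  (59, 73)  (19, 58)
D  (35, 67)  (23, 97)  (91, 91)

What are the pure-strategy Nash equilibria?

Agent 1 against L: payoffs 20, 39, 35 → best response M.
Agent 1 against C: payoffs 14, 59, 23 → best response M.
Agent 1 against R: payoffs 95, 19, 91 → best response U.
Agent 2 against U: payoffs 84, 55, 61 → best response L.
Agent 2 against M: payoffs 32, 73, 58 → best response C.
Agent 2 against D: payoffs 67, 97, 91 → best response C.
Mutual best responses: (M, C).

Pure NE: (M, C)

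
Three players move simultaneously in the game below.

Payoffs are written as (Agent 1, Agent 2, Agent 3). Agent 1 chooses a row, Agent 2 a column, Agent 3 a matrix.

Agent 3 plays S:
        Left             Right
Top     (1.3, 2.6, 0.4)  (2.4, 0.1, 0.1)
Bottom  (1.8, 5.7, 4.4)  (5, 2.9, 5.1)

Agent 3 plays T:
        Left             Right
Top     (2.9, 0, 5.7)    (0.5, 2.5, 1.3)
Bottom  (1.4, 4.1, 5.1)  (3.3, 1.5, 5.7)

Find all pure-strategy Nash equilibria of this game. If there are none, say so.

This game has no pure Nash equilibrium.

Agent 1 against (Left, S): payoffs 1.3, 1.8 → best response Bottom.
Agent 1 against (Left, T): payoffs 2.9, 1.4 → best response Top.
Agent 1 against (Right, S): payoffs 2.4, 5 → best response Bottom.
Agent 1 against (Right, T): payoffs 0.5, 3.3 → best response Bottom.
Agent 2 against (Top, S): payoffs 2.6, 0.1 → best response Left.
Agent 2 against (Top, T): payoffs 0, 2.5 → best response Right.
Agent 2 against (Bottom, S): payoffs 5.7, 2.9 → best response Left.
Agent 2 against (Bottom, T): payoffs 4.1, 1.5 → best response Left.
Agent 3 against (Top, Left): payoffs 0.4, 5.7 → best response T.
Agent 3 against (Top, Right): payoffs 0.1, 1.3 → best response T.
Agent 3 against (Bottom, Left): payoffs 4.4, 5.1 → best response T.
Agent 3 against (Bottom, Right): payoffs 5.1, 5.7 → best response T.
No profile is a mutual best response for all players.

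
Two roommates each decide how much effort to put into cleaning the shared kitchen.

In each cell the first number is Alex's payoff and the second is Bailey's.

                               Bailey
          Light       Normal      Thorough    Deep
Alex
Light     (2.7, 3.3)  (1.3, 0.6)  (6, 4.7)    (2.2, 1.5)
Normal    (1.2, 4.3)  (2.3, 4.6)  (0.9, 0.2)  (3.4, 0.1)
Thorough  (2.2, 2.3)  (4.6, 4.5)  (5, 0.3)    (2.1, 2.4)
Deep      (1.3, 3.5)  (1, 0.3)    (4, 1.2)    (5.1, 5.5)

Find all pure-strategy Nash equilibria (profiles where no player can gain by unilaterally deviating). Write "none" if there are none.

(Light, Light): Bailey can switch to Thorough (3.3 → 4.7). Not NE.
(Light, Normal): Alex can switch to Normal (1.3 → 2.3). Not NE.
(Light, Thorough): Alex gets 6, best alternative 5; Bailey gets 4.7, best alternative 3.3. No profitable deviation — NE.
(Light, Deep): Alex can switch to Normal (2.2 → 3.4). Not NE.
(Normal, Light): Alex can switch to Light (1.2 → 2.7). Not NE.
(Normal, Normal): Alex can switch to Thorough (2.3 → 4.6). Not NE.
(Normal, Thorough): Alex can switch to Light (0.9 → 6). Not NE.
(Normal, Deep): Alex can switch to Deep (3.4 → 5.1). Not NE.
(Thorough, Light): Alex can switch to Light (2.2 → 2.7). Not NE.
(Thorough, Normal): Alex gets 4.6, best alternative 2.3; Bailey gets 4.5, best alternative 2.4. No profitable deviation — NE.
(Thorough, Thorough): Alex can switch to Light (5 → 6). Not NE.
(Thorough, Deep): Alex can switch to Light (2.1 → 2.2). Not NE.
(Deep, Light): Alex can switch to Light (1.3 → 2.7). Not NE.
(Deep, Normal): Alex can switch to Light (1 → 1.3). Not NE.
(Deep, Deep): Alex gets 5.1, best alternative 3.4; Bailey gets 5.5, best alternative 3.5. No profitable deviation — NE.
(The remaining 1 profile has a profitable deviation by the same check.)

The pure Nash equilibria are (Light, Thorough), (Thorough, Normal), (Deep, Deep).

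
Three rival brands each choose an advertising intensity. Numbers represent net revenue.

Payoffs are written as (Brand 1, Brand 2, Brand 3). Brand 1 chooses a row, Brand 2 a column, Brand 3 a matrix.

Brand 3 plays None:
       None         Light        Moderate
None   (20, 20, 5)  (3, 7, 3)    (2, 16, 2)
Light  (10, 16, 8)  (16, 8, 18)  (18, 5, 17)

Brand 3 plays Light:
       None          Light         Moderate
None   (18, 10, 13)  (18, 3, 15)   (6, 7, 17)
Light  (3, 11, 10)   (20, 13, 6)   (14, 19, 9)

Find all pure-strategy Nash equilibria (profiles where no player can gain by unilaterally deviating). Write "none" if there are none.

(None, None, None): Brand 3 can switch to Light (5 → 13). Not NE.
(None, None, Light): Brand 1 gets 18, best alternative 3; Brand 2 gets 10, best alternative 7; Brand 3 gets 13, best alternative 5. No profitable deviation — NE.
(None, Light, None): Brand 1 can switch to Light (3 → 16). Not NE.
(None, Light, Light): Brand 1 can switch to Light (18 → 20). Not NE.
(None, Moderate, None): Brand 1 can switch to Light (2 → 18). Not NE.
(None, Moderate, Light): Brand 1 can switch to Light (6 → 14). Not NE.
(Light, None, None): Brand 1 can switch to None (10 → 20). Not NE.
(Light, None, Light): Brand 1 can switch to None (3 → 18). Not NE.
(Light, Light, None): Brand 2 can switch to None (8 → 16). Not NE.
(The remaining 3 profiles each have a profitable deviation by the same check.)

The unique pure-strategy Nash equilibrium is (None, None, Light).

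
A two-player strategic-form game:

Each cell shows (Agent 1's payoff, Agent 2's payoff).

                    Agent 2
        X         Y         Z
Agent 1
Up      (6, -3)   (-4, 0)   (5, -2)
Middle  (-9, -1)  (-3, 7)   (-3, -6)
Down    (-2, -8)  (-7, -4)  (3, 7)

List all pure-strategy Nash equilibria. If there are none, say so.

Check each profile: it is a Nash equilibrium iff no player can strictly gain by switching unilaterally.
(Up, X): Agent 2 can switch to Y (-3 → 0). Not NE.
(Up, Y): Agent 1 can switch to Middle (-4 → -3). Not NE.
(Up, Z): Agent 2 can switch to Y (-2 → 0). Not NE.
(Middle, X): Agent 1 can switch to Up (-9 → 6). Not NE.
(Middle, Y): Agent 1 gets -3, best alternative -4; Agent 2 gets 7, best alternative -1. No profitable deviation — NE.
(Middle, Z): Agent 1 can switch to Up (-3 → 5). Not NE.
(Down, X): Agent 1 can switch to Up (-2 → 6). Not NE.
(Down, Y): Agent 1 can switch to Up (-7 → -4). Not NE.
(Down, Z): Agent 1 can switch to Up (3 → 5). Not NE.

The unique pure-strategy Nash equilibrium is (Middle, Y).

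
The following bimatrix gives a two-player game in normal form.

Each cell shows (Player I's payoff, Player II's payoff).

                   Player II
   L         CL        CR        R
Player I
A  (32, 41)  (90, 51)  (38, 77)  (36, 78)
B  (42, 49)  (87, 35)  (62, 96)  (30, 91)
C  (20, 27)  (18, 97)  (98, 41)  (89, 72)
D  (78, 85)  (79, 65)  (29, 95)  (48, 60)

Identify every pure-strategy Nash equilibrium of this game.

No pure-strategy Nash equilibrium.

Player I against L: payoffs 32, 42, 20, 78 → best response D.
Player I against CL: payoffs 90, 87, 18, 79 → best response A.
Player I against CR: payoffs 38, 62, 98, 29 → best response C.
Player I against R: payoffs 36, 30, 89, 48 → best response C.
Player II against A: payoffs 41, 51, 77, 78 → best response R.
Player II against B: payoffs 49, 35, 96, 91 → best response CR.
Player II against C: payoffs 27, 97, 41, 72 → best response CL.
Player II against D: payoffs 85, 65, 95, 60 → best response CR.
No profile is a mutual best response for all players.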